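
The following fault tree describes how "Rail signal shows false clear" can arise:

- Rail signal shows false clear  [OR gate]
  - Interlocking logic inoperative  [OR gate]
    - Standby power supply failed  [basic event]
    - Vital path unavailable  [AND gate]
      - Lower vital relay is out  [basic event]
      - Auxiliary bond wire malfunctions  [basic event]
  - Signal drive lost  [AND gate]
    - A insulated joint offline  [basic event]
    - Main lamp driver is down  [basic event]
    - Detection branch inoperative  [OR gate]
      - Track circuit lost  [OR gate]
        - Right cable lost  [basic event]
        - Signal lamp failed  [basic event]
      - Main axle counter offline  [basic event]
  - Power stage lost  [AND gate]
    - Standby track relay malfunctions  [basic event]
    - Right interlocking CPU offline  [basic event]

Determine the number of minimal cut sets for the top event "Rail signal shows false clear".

6

Vital path unavailable [AND]: one cut set from each child combined → 1 × 1 = 1 cut set(s).
Interlocking logic inoperative [OR]: union of children's cut sets → 2 cut set(s).
Track circuit lost [OR]: union of children's cut sets → 2 cut set(s).
Detection branch inoperative [OR]: union of children's cut sets → 3 cut set(s).
Signal drive lost [AND]: one cut set from each child combined → 1 × 1 × 3 = 3 cut set(s).
Power stage lost [AND]: one cut set from each child combined → 1 × 1 = 1 cut set(s).
Rail signal shows false clear [OR]: union of children's cut sets → 6 cut set(s).
Minimal cut sets: {Standby power supply failed}; {Auxiliary bond wire malfunctions, Lower vital relay is out}; {A insulated joint offline, Main lamp driver is down, Right cable lost}; {A insulated joint offline, Main lamp driver is down, Signal lamp failed}; {A insulated joint offline, Main axle counter offline, Main lamp driver is down}; {Right interlocking CPU offline, Standby track relay malfunctions}.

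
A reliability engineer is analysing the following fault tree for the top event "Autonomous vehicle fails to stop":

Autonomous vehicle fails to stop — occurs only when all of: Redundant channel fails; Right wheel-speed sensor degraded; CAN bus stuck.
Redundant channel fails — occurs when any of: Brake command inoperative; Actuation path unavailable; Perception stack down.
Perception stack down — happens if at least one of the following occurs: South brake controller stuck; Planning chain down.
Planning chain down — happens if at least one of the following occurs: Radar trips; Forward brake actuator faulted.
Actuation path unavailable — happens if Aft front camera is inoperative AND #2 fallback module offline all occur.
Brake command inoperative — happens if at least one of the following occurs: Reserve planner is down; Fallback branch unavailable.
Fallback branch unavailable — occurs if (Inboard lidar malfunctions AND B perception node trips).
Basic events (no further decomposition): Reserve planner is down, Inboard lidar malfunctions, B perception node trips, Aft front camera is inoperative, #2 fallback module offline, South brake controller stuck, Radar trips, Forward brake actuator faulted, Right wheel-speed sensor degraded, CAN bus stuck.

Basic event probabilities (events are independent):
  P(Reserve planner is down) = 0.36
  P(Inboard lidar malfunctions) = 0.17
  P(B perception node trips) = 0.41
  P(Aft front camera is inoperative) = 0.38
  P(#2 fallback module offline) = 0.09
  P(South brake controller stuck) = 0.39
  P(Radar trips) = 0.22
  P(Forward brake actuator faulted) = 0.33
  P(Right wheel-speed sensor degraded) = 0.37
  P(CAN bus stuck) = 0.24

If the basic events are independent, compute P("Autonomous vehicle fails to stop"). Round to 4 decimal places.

0.0725

P(Fallback branch unavailable) [AND] = 0.17 × 0.41 = 0.069700
P(Brake command inoperative) [OR] = 1 − (1−0.36) × (1−0.069700) = 0.404608
P(Actuation path unavailable) [AND] = 0.38 × 0.09 = 0.034200
P(Planning chain down) [OR] = 1 − (1−0.22) × (1−0.33) = 0.477400
P(Perception stack down) [OR] = 1 − (1−0.39) × (1−0.477400) = 0.681214
P(Redundant channel fails) [OR] = 1 − (1−0.404608) × (1−0.034200) × (1−0.681214) = 0.816689
P(Autonomous vehicle fails to stop) [AND] = 0.816689 × 0.37 × 0.24 = 0.072522
Rounded to 4 decimal places: P(Autonomous vehicle fails to stop) ≈ 0.0725.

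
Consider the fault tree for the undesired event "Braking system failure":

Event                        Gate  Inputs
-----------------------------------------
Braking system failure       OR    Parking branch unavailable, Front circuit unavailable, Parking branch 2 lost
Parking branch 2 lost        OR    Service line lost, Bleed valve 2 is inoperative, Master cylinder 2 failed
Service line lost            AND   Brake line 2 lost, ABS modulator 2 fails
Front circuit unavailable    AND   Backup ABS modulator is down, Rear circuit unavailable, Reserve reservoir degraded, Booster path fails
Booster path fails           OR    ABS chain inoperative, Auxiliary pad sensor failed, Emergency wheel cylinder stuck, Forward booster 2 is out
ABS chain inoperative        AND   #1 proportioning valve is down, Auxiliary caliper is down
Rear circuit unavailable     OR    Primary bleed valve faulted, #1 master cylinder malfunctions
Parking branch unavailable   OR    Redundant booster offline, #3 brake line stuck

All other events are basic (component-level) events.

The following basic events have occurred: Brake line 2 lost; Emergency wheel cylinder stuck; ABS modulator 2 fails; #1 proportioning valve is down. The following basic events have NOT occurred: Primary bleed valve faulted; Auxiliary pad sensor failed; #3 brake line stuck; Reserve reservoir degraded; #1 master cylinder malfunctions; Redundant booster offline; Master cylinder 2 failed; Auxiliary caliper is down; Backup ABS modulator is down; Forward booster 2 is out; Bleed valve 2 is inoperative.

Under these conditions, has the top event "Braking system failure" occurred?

Yes

Parking branch unavailable [OR]: Redundant booster offline=not, #3 brake line stuck=not → no input occurs → does not occur.
Rear circuit unavailable [OR]: Primary bleed valve faulted=not, #1 master cylinder malfunctions=not → no input occurs → does not occur.
ABS chain inoperative [AND]: #1 proportioning valve is down=occurs, Auxiliary caliper is down=not → not all inputs occur → does not occur.
Booster path fails [OR]: ABS chain inoperative=not, Auxiliary pad sensor failed=not, Emergency wheel cylinder stuck=occurs, Forward booster 2 is out=not → at least one input occurs → occurs.
Front circuit unavailable [AND]: Backup ABS modulator is down=not, Rear circuit unavailable=not, Reserve reservoir degraded=not, Booster path fails=occurs → not all inputs occur → does not occur.
Service line lost [AND]: Brake line 2 lost=occurs, ABS modulator 2 fails=occurs → all inputs occur → occurs.
Parking branch 2 lost [OR]: Service line lost=occurs, Bleed valve 2 is inoperative=not, Master cylinder 2 failed=not → at least one input occurs → occurs.
Braking system failure [OR]: Parking branch unavailable=not, Front circuit unavailable=not, Parking branch 2 lost=occurs → at least one input occurs → occurs.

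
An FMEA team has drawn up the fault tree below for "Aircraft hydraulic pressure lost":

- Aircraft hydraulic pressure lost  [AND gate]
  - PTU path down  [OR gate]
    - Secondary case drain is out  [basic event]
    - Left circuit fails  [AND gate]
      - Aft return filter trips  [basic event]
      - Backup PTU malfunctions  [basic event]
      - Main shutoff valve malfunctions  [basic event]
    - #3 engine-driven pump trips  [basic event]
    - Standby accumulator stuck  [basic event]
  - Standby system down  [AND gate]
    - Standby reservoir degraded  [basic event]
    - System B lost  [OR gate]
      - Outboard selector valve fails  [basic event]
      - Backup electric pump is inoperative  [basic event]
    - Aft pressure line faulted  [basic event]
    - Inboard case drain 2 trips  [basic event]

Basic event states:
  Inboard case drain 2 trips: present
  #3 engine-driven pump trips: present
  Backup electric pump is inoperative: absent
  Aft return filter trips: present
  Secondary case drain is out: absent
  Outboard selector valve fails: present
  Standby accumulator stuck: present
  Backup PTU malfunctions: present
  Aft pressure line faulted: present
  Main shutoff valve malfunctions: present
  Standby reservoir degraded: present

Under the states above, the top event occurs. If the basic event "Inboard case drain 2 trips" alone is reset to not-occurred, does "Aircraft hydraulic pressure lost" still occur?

No

Counterfactual: set "Inboard case drain 2 trips" to not occurred.
Left circuit fails [AND]: Aft return filter trips=occurs, Backup PTU malfunctions=occurs, Main shutoff valve malfunctions=occurs → all inputs occur → occurs.
PTU path down [OR]: Secondary case drain is out=not, Left circuit fails=occurs, #3 engine-driven pump trips=occurs, Standby accumulator stuck=occurs → at least one input occurs → occurs.
System B lost [OR]: Outboard selector valve fails=occurs, Backup electric pump is inoperative=not → at least one input occurs → occurs.
Standby system down [AND]: Standby reservoir degraded=occurs, System B lost=occurs, Aft pressure line faulted=occurs, Inboard case drain 2 trips=not → not all inputs occur → does not occur.
Aircraft hydraulic pressure lost [AND]: PTU path down=occurs, Standby system down=not → not all inputs occur → does not occur.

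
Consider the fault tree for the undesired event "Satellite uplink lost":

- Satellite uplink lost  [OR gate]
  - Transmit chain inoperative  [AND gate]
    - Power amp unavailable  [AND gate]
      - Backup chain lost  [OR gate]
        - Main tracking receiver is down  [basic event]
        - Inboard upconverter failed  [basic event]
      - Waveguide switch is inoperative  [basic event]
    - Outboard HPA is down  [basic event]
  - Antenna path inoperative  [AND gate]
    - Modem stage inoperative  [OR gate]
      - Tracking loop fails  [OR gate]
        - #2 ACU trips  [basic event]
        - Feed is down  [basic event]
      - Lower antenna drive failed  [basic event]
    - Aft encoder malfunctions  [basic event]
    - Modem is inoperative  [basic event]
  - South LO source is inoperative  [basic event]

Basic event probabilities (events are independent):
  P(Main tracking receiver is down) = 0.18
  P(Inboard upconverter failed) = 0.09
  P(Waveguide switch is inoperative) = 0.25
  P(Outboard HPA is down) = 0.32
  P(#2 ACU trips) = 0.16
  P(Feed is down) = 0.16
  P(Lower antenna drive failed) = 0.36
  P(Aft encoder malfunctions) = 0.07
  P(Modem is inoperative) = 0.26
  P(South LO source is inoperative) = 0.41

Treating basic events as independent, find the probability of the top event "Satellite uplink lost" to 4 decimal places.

0.4277

P(Backup chain lost) [OR] = 1 − (1−0.18) × (1−0.09) = 0.253800
P(Power amp unavailable) [AND] = 0.253800 × 0.25 = 0.063450
P(Transmit chain inoperative) [AND] = 0.063450 × 0.32 = 0.020304
P(Tracking loop fails) [OR] = 1 − (1−0.16) × (1−0.16) = 0.294400
P(Modem stage inoperative) [OR] = 1 − (1−0.294400) × (1−0.36) = 0.548416
P(Antenna path inoperative) [AND] = 0.548416 × 0.07 × 0.26 = 0.009981
P(Satellite uplink lost) [OR] = 1 − (1−0.020304) × (1−0.009981) × (1−0.41) = 0.427749
Rounded to 4 decimal places: P(Satellite uplink lost) ≈ 0.4277.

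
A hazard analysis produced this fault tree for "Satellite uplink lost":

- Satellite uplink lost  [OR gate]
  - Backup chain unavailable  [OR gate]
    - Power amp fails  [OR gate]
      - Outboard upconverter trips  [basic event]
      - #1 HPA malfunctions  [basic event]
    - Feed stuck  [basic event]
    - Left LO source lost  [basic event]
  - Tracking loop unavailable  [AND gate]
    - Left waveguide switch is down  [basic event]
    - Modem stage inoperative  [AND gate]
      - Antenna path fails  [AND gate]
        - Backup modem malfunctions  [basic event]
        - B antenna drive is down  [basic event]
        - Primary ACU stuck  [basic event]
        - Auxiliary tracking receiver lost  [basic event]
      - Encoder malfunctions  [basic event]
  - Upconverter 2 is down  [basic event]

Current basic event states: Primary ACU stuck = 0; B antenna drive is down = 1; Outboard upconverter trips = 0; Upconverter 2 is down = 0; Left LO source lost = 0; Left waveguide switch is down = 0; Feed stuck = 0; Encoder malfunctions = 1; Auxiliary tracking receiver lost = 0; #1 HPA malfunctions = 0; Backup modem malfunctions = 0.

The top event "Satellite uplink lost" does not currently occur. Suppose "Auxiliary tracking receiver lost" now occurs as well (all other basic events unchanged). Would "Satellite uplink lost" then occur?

No

Counterfactual: set "Auxiliary tracking receiver lost" to occurred.
Power amp fails [OR]: Outboard upconverter trips=not, #1 HPA malfunctions=not → no input occurs → does not occur.
Backup chain unavailable [OR]: Power amp fails=not, Feed stuck=not, Left LO source lost=not → no input occurs → does not occur.
Antenna path fails [AND]: Backup modem malfunctions=not, B antenna drive is down=occurs, Primary ACU stuck=not, Auxiliary tracking receiver lost=occurs → not all inputs occur → does not occur.
Modem stage inoperative [AND]: Antenna path fails=not, Encoder malfunctions=occurs → not all inputs occur → does not occur.
Tracking loop unavailable [AND]: Left waveguide switch is down=not, Modem stage inoperative=not → not all inputs occur → does not occur.
Satellite uplink lost [OR]: Backup chain unavailable=not, Tracking loop unavailable=not, Upconverter 2 is down=not → no input occurs → does not occur.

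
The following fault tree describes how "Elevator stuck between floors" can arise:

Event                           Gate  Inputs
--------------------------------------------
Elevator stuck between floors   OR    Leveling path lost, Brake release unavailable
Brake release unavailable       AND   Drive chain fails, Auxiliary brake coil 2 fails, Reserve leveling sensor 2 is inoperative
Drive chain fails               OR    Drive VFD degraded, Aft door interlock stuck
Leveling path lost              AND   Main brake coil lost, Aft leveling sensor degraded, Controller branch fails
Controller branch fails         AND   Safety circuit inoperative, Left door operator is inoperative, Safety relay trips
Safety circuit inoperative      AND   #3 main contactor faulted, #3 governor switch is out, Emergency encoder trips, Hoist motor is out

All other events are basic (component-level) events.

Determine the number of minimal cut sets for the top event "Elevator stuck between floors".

Safety circuit inoperative [AND]: one cut set from each child combined → 1 × 1 × 1 × 1 = 1 cut set(s).
Controller branch fails [AND]: one cut set from each child combined → 1 × 1 × 1 = 1 cut set(s).
Leveling path lost [AND]: one cut set from each child combined → 1 × 1 × 1 = 1 cut set(s).
Drive chain fails [OR]: union of children's cut sets → 2 cut set(s).
Brake release unavailable [AND]: one cut set from each child combined → 2 × 1 × 1 = 2 cut set(s).
Elevator stuck between floors [OR]: union of children's cut sets → 3 cut set(s).
Minimal cut sets: {#3 governor switch is out, #3 main contactor faulted, Aft leveling sensor degraded, Emergency encoder trips, Hoist motor is out, Left door operator is inoperative, Main brake coil lost, Safety relay trips}; {Auxiliary brake coil 2 fails, Drive VFD degraded, Reserve leveling sensor 2 is inoperative}; {Aft door interlock stuck, Auxiliary brake coil 2 fails, Reserve leveling sensor 2 is inoperative}.

3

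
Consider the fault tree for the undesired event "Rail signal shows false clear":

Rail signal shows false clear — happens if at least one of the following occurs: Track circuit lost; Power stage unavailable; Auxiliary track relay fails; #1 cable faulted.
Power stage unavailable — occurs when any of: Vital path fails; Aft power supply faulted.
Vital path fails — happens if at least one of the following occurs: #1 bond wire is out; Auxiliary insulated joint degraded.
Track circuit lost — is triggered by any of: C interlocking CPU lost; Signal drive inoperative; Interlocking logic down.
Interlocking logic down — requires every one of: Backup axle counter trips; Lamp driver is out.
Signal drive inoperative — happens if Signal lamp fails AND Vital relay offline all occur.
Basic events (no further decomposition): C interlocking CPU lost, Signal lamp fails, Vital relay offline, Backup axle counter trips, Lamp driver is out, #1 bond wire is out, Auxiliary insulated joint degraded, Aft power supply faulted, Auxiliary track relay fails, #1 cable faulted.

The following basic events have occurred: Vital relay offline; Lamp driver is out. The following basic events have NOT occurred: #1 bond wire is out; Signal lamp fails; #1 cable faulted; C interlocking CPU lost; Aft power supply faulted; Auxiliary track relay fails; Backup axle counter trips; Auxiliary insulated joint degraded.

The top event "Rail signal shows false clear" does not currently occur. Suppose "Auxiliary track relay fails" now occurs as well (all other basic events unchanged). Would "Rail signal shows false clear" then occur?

Yes

Counterfactual: set "Auxiliary track relay fails" to occurred.
Signal drive inoperative [AND]: Signal lamp fails=not, Vital relay offline=occurs → not all inputs occur → does not occur.
Interlocking logic down [AND]: Backup axle counter trips=not, Lamp driver is out=occurs → not all inputs occur → does not occur.
Track circuit lost [OR]: C interlocking CPU lost=not, Signal drive inoperative=not, Interlocking logic down=not → no input occurs → does not occur.
Vital path fails [OR]: #1 bond wire is out=not, Auxiliary insulated joint degraded=not → no input occurs → does not occur.
Power stage unavailable [OR]: Vital path fails=not, Aft power supply faulted=not → no input occurs → does not occur.
Rail signal shows false clear [OR]: Track circuit lost=not, Power stage unavailable=not, Auxiliary track relay fails=occurs, #1 cable faulted=not → at least one input occurs → occurs.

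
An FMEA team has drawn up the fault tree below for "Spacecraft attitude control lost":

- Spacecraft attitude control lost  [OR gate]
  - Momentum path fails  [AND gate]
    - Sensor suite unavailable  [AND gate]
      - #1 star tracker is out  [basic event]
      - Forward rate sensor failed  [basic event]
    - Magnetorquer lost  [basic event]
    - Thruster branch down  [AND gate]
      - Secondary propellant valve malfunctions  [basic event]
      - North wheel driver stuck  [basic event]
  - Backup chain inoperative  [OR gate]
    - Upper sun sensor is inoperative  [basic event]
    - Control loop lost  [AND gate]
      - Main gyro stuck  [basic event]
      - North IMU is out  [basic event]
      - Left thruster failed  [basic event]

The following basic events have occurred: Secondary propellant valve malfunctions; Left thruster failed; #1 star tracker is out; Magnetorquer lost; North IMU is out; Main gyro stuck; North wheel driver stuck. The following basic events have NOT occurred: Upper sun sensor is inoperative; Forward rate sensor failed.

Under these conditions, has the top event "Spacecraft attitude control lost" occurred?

Sensor suite unavailable [AND]: #1 star tracker is out=occurs, Forward rate sensor failed=not → not all inputs occur → does not occur.
Thruster branch down [AND]: Secondary propellant valve malfunctions=occurs, North wheel driver stuck=occurs → all inputs occur → occurs.
Momentum path fails [AND]: Sensor suite unavailable=not, Magnetorquer lost=occurs, Thruster branch down=occurs → not all inputs occur → does not occur.
Control loop lost [AND]: Main gyro stuck=occurs, North IMU is out=occurs, Left thruster failed=occurs → all inputs occur → occurs.
Backup chain inoperative [OR]: Upper sun sensor is inoperative=not, Control loop lost=occurs → at least one input occurs → occurs.
Spacecraft attitude control lost [OR]: Momentum path fails=not, Backup chain inoperative=occurs → at least one input occurs → occurs.

Yes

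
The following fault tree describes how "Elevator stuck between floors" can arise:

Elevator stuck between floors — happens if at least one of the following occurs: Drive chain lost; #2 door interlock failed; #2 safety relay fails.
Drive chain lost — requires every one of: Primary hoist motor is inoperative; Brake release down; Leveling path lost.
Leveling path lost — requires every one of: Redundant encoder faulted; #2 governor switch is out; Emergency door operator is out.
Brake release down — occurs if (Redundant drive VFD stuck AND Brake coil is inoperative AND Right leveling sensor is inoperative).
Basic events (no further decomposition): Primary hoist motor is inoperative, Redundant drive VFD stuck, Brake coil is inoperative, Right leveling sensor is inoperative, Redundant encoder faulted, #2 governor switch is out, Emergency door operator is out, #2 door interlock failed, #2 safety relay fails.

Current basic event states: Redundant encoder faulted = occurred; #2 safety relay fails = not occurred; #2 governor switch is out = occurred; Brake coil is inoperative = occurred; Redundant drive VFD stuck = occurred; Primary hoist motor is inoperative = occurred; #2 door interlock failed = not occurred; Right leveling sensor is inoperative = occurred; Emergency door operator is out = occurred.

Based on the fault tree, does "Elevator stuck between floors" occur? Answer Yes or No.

Yes

Brake release down [AND]: Redundant drive VFD stuck=occurs, Brake coil is inoperative=occurs, Right leveling sensor is inoperative=occurs → all inputs occur → occurs.
Leveling path lost [AND]: Redundant encoder faulted=occurs, #2 governor switch is out=occurs, Emergency door operator is out=occurs → all inputs occur → occurs.
Drive chain lost [AND]: Primary hoist motor is inoperative=occurs, Brake release down=occurs, Leveling path lost=occurs → all inputs occur → occurs.
Elevator stuck between floors [OR]: Drive chain lost=occurs, #2 door interlock failed=not, #2 safety relay fails=not → at least one input occurs → occurs.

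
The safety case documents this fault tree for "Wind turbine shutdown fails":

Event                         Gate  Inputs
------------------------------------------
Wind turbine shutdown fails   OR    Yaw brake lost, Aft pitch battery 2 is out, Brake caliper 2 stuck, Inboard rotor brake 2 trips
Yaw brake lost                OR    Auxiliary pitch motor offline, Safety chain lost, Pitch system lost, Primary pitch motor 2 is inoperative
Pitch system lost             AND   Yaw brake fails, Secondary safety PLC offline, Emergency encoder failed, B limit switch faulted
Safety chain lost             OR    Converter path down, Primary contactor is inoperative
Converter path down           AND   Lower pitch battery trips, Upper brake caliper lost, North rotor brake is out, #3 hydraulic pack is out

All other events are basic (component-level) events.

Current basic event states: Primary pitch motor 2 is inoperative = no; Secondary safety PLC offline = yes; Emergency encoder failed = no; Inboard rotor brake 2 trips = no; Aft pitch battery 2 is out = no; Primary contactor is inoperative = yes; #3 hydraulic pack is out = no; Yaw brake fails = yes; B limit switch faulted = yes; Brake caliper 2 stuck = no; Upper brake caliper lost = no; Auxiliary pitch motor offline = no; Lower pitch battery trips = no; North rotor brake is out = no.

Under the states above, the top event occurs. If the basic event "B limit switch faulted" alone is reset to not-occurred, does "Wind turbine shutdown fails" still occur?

Counterfactual: set "B limit switch faulted" to not occurred.
Converter path down [AND]: Lower pitch battery trips=not, Upper brake caliper lost=not, North rotor brake is out=not, #3 hydraulic pack is out=not → not all inputs occur → does not occur.
Safety chain lost [OR]: Converter path down=not, Primary contactor is inoperative=occurs → at least one input occurs → occurs.
Pitch system lost [AND]: Yaw brake fails=occurs, Secondary safety PLC offline=occurs, Emergency encoder failed=not, B limit switch faulted=not → not all inputs occur → does not occur.
Yaw brake lost [OR]: Auxiliary pitch motor offline=not, Safety chain lost=occurs, Pitch system lost=not, Primary pitch motor 2 is inoperative=not → at least one input occurs → occurs.
Wind turbine shutdown fails [OR]: Yaw brake lost=occurs, Aft pitch battery 2 is out=not, Brake caliper 2 stuck=not, Inboard rotor brake 2 trips=not → at least one input occurs → occurs.

Yes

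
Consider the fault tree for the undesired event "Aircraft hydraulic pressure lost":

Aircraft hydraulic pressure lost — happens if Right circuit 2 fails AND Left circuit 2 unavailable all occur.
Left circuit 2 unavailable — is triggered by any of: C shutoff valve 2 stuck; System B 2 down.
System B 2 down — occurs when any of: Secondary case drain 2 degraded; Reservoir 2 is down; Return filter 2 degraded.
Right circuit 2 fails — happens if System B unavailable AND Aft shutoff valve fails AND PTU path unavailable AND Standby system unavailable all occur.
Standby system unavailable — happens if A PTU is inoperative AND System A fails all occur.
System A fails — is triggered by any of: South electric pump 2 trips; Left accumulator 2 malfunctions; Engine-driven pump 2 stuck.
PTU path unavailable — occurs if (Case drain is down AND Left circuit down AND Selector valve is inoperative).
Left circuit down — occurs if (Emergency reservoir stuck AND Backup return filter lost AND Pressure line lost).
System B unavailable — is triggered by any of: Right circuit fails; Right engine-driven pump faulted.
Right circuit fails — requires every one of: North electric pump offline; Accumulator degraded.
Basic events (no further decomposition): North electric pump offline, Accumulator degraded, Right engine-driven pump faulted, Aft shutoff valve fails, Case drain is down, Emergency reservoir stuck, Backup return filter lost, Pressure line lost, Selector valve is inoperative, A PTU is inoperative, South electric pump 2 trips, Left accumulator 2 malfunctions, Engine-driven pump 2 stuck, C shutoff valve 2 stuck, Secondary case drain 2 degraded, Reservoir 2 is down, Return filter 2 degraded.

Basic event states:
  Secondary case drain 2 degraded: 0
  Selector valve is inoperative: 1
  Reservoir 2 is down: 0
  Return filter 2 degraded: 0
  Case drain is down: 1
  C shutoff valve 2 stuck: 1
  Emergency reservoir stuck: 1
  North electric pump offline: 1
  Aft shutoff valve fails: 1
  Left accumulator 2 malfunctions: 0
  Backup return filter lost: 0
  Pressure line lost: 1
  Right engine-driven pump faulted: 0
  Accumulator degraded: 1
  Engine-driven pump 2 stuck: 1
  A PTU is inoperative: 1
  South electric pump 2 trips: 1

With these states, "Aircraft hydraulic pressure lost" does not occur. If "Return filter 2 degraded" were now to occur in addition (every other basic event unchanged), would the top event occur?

No

Counterfactual: set "Return filter 2 degraded" to occurred.
Right circuit fails [AND]: North electric pump offline=occurs, Accumulator degraded=occurs → all inputs occur → occurs.
System B unavailable [OR]: Right circuit fails=occurs, Right engine-driven pump faulted=not → at least one input occurs → occurs.
Left circuit down [AND]: Emergency reservoir stuck=occurs, Backup return filter lost=not, Pressure line lost=occurs → not all inputs occur → does not occur.
PTU path unavailable [AND]: Case drain is down=occurs, Left circuit down=not, Selector valve is inoperative=occurs → not all inputs occur → does not occur.
System A fails [OR]: South electric pump 2 trips=occurs, Left accumulator 2 malfunctions=not, Engine-driven pump 2 stuck=occurs → at least one input occurs → occurs.
Standby system unavailable [AND]: A PTU is inoperative=occurs, System A fails=occurs → all inputs occur → occurs.
Right circuit 2 fails [AND]: System B unavailable=occurs, Aft shutoff valve fails=occurs, PTU path unavailable=not, Standby system unavailable=occurs → not all inputs occur → does not occur.
System B 2 down [OR]: Secondary case drain 2 degraded=not, Reservoir 2 is down=not, Return filter 2 degraded=occurs → at least one input occurs → occurs.
Left circuit 2 unavailable [OR]: C shutoff valve 2 stuck=occurs, System B 2 down=occurs → at least one input occurs → occurs.
Aircraft hydraulic pressure lost [AND]: Right circuit 2 fails=not, Left circuit 2 unavailable=occurs → not all inputs occur → does not occur.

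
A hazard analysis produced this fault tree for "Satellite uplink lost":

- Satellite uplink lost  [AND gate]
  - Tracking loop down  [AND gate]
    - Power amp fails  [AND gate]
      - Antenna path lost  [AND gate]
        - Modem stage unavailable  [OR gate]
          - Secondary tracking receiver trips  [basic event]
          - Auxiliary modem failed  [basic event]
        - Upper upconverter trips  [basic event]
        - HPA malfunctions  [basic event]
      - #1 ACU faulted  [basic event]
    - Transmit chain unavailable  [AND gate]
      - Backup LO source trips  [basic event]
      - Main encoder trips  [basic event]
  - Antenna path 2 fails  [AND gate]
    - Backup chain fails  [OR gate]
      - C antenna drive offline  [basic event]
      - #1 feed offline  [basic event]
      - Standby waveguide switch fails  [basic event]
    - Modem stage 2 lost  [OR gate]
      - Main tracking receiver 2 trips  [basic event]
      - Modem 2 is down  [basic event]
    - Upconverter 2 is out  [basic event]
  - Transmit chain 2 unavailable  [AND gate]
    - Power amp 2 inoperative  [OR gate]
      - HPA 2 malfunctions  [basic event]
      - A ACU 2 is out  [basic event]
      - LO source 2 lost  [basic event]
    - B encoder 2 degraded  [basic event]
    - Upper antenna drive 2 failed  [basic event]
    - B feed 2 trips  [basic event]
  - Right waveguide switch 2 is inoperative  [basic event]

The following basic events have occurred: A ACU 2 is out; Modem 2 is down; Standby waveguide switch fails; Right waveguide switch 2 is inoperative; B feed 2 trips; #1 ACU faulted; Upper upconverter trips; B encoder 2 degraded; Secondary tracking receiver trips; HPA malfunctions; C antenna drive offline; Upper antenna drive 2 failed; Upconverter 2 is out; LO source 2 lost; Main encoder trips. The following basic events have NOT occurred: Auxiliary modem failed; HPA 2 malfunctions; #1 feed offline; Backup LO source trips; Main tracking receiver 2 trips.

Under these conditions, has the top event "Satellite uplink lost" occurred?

No

Modem stage unavailable [OR]: Secondary tracking receiver trips=occurs, Auxiliary modem failed=not → at least one input occurs → occurs.
Antenna path lost [AND]: Modem stage unavailable=occurs, Upper upconverter trips=occurs, HPA malfunctions=occurs → all inputs occur → occurs.
Power amp fails [AND]: Antenna path lost=occurs, #1 ACU faulted=occurs → all inputs occur → occurs.
Transmit chain unavailable [AND]: Backup LO source trips=not, Main encoder trips=occurs → not all inputs occur → does not occur.
Tracking loop down [AND]: Power amp fails=occurs, Transmit chain unavailable=not → not all inputs occur → does not occur.
Backup chain fails [OR]: C antenna drive offline=occurs, #1 feed offline=not, Standby waveguide switch fails=occurs → at least one input occurs → occurs.
Modem stage 2 lost [OR]: Main tracking receiver 2 trips=not, Modem 2 is down=occurs → at least one input occurs → occurs.
Antenna path 2 fails [AND]: Backup chain fails=occurs, Modem stage 2 lost=occurs, Upconverter 2 is out=occurs → all inputs occur → occurs.
Power amp 2 inoperative [OR]: HPA 2 malfunctions=not, A ACU 2 is out=occurs, LO source 2 lost=occurs → at least one input occurs → occurs.
Transmit chain 2 unavailable [AND]: Power amp 2 inoperative=occurs, B encoder 2 degraded=occurs, Upper antenna drive 2 failed=occurs, B feed 2 trips=occurs → all inputs occur → occurs.
Satellite uplink lost [AND]: Tracking loop down=not, Antenna path 2 fails=occurs, Transmit chain 2 unavailable=occurs, Right waveguide switch 2 is inoperative=occurs → not all inputs occur → does not occur.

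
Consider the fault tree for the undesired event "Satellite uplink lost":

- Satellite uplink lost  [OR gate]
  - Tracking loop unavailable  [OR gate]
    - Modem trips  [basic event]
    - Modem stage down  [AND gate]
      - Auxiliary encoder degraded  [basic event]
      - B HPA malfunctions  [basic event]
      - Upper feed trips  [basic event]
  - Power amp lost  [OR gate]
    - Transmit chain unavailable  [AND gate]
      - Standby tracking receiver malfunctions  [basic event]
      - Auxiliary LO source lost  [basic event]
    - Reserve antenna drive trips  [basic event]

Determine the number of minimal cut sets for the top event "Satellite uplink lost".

Modem stage down [AND]: one cut set from each child combined → 1 × 1 × 1 = 1 cut set(s).
Tracking loop unavailable [OR]: union of children's cut sets → 2 cut set(s).
Transmit chain unavailable [AND]: one cut set from each child combined → 1 × 1 = 1 cut set(s).
Power amp lost [OR]: union of children's cut sets → 2 cut set(s).
Satellite uplink lost [OR]: union of children's cut sets → 4 cut set(s).
Minimal cut sets: {Modem trips}; {Auxiliary encoder degraded, B HPA malfunctions, Upper feed trips}; {Auxiliary LO source lost, Standby tracking receiver malfunctions}; {Reserve antenna drive trips}.

4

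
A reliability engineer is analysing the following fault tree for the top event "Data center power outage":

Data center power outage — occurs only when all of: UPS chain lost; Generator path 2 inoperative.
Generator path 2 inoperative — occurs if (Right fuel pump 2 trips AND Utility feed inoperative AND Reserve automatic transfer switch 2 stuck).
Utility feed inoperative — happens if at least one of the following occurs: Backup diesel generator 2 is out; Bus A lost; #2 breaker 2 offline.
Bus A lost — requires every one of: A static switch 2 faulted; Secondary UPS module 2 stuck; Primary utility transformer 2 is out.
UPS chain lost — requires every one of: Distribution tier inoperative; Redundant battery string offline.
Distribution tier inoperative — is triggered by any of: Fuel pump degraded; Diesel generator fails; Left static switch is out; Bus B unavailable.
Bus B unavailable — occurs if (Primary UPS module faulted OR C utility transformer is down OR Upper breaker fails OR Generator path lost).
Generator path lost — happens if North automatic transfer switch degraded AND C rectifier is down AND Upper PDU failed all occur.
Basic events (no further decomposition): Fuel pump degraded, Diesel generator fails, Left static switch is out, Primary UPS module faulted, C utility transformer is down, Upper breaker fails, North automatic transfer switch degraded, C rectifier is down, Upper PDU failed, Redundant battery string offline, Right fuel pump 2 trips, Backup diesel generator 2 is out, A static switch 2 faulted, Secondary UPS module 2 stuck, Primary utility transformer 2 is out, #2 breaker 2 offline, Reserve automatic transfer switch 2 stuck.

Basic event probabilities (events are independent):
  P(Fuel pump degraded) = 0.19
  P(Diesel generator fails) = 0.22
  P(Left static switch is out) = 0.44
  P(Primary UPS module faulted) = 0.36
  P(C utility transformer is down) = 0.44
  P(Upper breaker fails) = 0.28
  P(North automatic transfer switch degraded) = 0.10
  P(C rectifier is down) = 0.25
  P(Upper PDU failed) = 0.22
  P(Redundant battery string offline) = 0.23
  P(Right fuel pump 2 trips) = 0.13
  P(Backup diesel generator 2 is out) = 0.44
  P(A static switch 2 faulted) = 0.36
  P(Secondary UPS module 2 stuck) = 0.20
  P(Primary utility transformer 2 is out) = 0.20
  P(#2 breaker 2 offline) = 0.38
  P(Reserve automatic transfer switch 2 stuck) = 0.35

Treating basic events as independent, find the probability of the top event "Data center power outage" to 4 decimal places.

0.0063

P(Generator path lost) [AND] = 0.10 × 0.25 × 0.22 = 0.005500
P(Bus B unavailable) [OR] = 1 − (1−0.36) × (1−0.44) × (1−0.28) × (1−0.005500) = 0.743371
P(Distribution tier inoperative) [OR] = 1 − (1−0.19) × (1−0.22) × (1−0.44) × (1−0.743371) = 0.909203
P(UPS chain lost) [AND] = 0.909203 × 0.23 = 0.209117
P(Bus A lost) [AND] = 0.36 × 0.20 × 0.20 = 0.014400
P(Utility feed inoperative) [OR] = 1 − (1−0.44) × (1−0.014400) × (1−0.38) = 0.657800
P(Generator path 2 inoperative) [AND] = 0.13 × 0.657800 × 0.35 = 0.029930
P(Data center power outage) [AND] = 0.209117 × 0.029930 = 0.006259
Rounded to 4 decimal places: P(Data center power outage) ≈ 0.0063.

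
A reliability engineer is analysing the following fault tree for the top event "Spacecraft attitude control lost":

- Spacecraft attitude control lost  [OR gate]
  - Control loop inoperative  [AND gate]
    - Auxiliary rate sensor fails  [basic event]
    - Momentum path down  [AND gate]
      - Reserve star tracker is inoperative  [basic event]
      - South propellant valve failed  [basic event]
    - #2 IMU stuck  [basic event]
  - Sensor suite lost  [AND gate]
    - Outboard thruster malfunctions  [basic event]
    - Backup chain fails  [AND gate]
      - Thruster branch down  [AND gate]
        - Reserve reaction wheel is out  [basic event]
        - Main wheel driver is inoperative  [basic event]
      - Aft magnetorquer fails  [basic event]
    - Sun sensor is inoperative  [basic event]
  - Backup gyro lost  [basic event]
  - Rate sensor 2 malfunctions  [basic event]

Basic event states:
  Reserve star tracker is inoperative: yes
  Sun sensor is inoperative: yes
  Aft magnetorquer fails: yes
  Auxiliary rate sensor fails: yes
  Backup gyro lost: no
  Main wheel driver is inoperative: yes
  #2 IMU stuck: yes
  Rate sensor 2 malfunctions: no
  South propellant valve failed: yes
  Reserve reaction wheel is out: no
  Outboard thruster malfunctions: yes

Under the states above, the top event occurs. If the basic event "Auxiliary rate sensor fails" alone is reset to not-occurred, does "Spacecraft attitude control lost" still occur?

Counterfactual: set "Auxiliary rate sensor fails" to not occurred.
Momentum path down [AND]: Reserve star tracker is inoperative=occurs, South propellant valve failed=occurs → all inputs occur → occurs.
Control loop inoperative [AND]: Auxiliary rate sensor fails=not, Momentum path down=occurs, #2 IMU stuck=occurs → not all inputs occur → does not occur.
Thruster branch down [AND]: Reserve reaction wheel is out=not, Main wheel driver is inoperative=occurs → not all inputs occur → does not occur.
Backup chain fails [AND]: Thruster branch down=not, Aft magnetorquer fails=occurs → not all inputs occur → does not occur.
Sensor suite lost [AND]: Outboard thruster malfunctions=occurs, Backup chain fails=not, Sun sensor is inoperative=occurs → not all inputs occur → does not occur.
Spacecraft attitude control lost [OR]: Control loop inoperative=not, Sensor suite lost=not, Backup gyro lost=not, Rate sensor 2 malfunctions=not → no input occurs → does not occur.

No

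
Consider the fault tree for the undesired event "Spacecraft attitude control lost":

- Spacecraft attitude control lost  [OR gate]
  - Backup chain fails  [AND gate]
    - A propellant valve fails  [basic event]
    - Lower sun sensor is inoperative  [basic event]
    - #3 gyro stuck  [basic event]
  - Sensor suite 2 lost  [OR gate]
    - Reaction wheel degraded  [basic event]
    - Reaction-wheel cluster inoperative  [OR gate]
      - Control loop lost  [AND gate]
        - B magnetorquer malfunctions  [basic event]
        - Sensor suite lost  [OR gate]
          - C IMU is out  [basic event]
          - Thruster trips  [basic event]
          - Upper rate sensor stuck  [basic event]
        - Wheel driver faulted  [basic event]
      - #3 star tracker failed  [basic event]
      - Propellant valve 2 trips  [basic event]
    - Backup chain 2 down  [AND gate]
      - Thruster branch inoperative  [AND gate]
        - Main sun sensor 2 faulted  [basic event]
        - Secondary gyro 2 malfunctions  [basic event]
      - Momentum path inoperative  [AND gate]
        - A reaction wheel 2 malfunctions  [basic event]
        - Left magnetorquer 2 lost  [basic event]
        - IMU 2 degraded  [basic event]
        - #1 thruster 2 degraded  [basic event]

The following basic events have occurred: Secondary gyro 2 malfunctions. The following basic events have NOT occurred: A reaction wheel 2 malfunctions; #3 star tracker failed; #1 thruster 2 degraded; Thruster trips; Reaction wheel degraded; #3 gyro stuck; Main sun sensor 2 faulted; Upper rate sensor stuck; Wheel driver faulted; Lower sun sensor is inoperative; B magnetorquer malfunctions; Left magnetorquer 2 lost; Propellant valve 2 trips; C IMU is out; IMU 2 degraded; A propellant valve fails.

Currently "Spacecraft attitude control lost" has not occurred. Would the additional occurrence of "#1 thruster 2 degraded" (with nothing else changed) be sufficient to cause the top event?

Counterfactual: set "#1 thruster 2 degraded" to occurred.
Backup chain fails [AND]: A propellant valve fails=not, Lower sun sensor is inoperative=not, #3 gyro stuck=not → not all inputs occur → does not occur.
Sensor suite lost [OR]: C IMU is out=not, Thruster trips=not, Upper rate sensor stuck=not → no input occurs → does not occur.
Control loop lost [AND]: B magnetorquer malfunctions=not, Sensor suite lost=not, Wheel driver faulted=not → not all inputs occur → does not occur.
Reaction-wheel cluster inoperative [OR]: Control loop lost=not, #3 star tracker failed=not, Propellant valve 2 trips=not → no input occurs → does not occur.
Thruster branch inoperative [AND]: Main sun sensor 2 faulted=not, Secondary gyro 2 malfunctions=occurs → not all inputs occur → does not occur.
Momentum path inoperative [AND]: A reaction wheel 2 malfunctions=not, Left magnetorquer 2 lost=not, IMU 2 degraded=not, #1 thruster 2 degraded=occurs → not all inputs occur → does not occur.
Backup chain 2 down [AND]: Thruster branch inoperative=not, Momentum path inoperative=not → not all inputs occur → does not occur.
Sensor suite 2 lost [OR]: Reaction wheel degraded=not, Reaction-wheel cluster inoperative=not, Backup chain 2 down=not → no input occurs → does not occur.
Spacecraft attitude control lost [OR]: Backup chain fails=not, Sensor suite 2 lost=not → no input occurs → does not occur.

No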